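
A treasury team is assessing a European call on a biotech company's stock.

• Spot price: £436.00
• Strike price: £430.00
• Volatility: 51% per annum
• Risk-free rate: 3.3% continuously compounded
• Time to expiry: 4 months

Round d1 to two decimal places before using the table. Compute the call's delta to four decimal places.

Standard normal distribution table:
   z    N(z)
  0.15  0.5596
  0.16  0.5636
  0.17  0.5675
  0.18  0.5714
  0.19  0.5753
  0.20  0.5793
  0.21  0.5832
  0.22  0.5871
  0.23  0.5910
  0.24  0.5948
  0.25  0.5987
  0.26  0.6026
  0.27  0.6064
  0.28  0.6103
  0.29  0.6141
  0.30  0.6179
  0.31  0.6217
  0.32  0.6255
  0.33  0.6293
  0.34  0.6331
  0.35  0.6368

0.5910

T = 0.3333;  σ√T = 0.2944
d₁ = [ln(436/430) + (0.033 + ½·0.51²)·0.3333] / (σ√T) = (0.0139 + 0.0543) / 0.2944 = 0.2316 which rounds to 0.23
N(d₁) = N(0.23) = 0.5910
Δ_call = N(d₁) = 0.5910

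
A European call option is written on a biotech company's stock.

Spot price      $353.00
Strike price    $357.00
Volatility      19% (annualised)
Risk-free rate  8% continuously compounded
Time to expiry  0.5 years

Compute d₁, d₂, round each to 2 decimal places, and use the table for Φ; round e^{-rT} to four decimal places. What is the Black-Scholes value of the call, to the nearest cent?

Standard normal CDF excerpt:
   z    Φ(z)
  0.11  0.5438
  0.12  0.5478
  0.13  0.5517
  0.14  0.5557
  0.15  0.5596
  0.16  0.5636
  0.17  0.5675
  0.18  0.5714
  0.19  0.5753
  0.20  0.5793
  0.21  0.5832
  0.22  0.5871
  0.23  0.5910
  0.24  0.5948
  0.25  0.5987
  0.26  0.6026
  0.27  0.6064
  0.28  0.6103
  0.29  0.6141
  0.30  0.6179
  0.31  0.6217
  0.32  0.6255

σ√T = 0.19 × 0.7071 = 0.1344
ln(S/K) + (r + σ²/2)T = ln(353/357) + (0.08 + 0.19²/2)·0.5 = -0.0113 + 0.0490 = 0.0378
d₁ = 0.0378 / 0.1344 = 0.2810 which rounds to 0.28
d₂ = d₁ − σ√T = 0.2810 − 0.1344 = 0.1467 which rounds to 0.15
exp(−rT) = exp(−0.08·0.5) = 0.9608
N(d₁) = N(0.28) = 0.6103;  N(d₂) = N(0.15) = 0.5596
C = 353·0.6103 − 357·0.9608·0.5596 = 215.4359 − 191.9459 = 23.4900

$23.49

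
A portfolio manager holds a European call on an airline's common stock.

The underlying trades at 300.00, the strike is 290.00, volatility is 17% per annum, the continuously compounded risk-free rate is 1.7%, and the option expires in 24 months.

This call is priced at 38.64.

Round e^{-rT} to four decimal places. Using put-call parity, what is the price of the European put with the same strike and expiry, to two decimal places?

exp(−rT) = exp(−0.017·2) = 0.9666
Put-call parity: C − P = S − K·e^(−rT) = 300 − 290·0.9666 = 300 − 280.3140 = 19.6860
P = C − (C − P) = 38.64 − (19.6860) = 18.9540

18.95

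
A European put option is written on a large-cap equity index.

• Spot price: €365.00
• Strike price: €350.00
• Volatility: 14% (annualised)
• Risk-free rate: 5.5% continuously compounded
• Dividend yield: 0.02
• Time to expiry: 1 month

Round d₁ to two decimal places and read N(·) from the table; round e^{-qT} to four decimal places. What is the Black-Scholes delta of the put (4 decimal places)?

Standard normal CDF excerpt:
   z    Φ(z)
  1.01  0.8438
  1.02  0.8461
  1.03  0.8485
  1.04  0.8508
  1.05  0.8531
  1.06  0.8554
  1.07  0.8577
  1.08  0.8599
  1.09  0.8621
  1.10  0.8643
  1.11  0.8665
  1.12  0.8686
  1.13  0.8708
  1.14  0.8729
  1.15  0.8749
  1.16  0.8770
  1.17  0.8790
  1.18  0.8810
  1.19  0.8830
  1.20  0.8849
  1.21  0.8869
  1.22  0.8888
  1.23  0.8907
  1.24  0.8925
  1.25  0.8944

-0.1290

σ√T = 0.14·√0.08333 = 0.0404
ln(S/K) + (r − q + σ²/2)T = ln(365/350) + (0.055 − 0.02 + 0.14²/2)·0.08333 = 0.0420 + 0.0037 = 0.0457
d₁ = 0.0457 / 0.0404 = 1.1307 which rounds to 1.13
N(d₁) = N(1.13) = 0.8708
Δ_put = exp(−qT)·(N(d₁) − 1) = 0.9983·(0.8708 − 1) = -0.1290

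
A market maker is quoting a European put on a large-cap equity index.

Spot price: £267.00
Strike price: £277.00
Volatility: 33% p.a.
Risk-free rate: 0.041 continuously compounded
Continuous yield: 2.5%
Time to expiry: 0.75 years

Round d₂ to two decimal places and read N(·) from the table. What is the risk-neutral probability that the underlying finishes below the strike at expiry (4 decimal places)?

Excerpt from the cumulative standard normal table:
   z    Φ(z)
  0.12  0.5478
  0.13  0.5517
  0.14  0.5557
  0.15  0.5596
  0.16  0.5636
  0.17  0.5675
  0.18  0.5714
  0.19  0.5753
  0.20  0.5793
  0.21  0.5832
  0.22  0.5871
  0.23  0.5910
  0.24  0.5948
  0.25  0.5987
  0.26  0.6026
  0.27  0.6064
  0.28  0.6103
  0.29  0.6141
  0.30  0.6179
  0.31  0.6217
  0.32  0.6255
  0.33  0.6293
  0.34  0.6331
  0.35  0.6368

T = 0.75;  σ√T = 0.2858
d₁ = [ln(267/277) + (0.041 − 0.025 + ½·0.33²)·0.75] / (σ√T) = (-0.0368 + 0.0528) / 0.2858 = 0.0562 → 0.06
d₂ = 0.0562 − 0.2858 = -0.2296 → -0.23
Pr(exercise) under Q = N(−d₂) = N(0.23) = 0.5910

0.5910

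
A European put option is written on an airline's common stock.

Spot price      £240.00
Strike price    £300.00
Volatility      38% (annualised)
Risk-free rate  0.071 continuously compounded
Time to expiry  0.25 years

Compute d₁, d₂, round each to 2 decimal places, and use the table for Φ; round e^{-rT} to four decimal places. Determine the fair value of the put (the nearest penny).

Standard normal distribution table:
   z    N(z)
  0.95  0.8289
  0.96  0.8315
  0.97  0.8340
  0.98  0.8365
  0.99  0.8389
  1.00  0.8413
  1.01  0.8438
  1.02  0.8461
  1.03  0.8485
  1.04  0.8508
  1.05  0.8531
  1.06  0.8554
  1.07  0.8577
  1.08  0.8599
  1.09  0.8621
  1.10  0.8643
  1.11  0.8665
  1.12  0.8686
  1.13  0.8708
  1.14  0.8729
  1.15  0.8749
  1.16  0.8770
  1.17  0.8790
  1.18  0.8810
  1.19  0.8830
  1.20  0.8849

T = 0.25;  σ√T = 0.1900
d₁ = [ln(240/300) + (0.071 + ½·0.38²)·0.25] / (σ√T) = (-0.2231 + 0.0358) / 0.1900 = -0.9860 ⇒ -0.99
d₂ = -0.9860 − 0.1900 = -1.1760 ⇒ -1.18
e^(−rT) = e^(−0.071·0.25) = 0.9824
N(−d₂) = N(1.18) = 0.8810;  N(−d₁) = N(0.99) = 0.8389
P = 300·0.9824·0.8810 − 240·0.8389 = 259.6483 − 201.3360 = 58.3123

£58.31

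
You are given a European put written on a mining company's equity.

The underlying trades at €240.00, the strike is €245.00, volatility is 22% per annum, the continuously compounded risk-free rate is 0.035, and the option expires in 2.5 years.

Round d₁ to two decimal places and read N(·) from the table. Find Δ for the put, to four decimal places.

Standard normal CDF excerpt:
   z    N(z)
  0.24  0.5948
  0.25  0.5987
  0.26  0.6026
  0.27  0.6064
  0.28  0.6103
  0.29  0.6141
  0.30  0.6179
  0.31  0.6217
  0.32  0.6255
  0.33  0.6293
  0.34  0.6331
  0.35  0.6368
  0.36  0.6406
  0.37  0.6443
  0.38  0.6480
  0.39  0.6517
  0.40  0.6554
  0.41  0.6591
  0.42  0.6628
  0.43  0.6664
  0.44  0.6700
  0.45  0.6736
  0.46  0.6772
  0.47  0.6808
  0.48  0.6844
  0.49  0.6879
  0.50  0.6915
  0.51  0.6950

-0.3557

σ√T = 0.22·√2.5 = 0.3479
d₁ = [ln(240/245) + (0.035 + ½·0.22²)·2.5] / (σ√T) = (-0.0206 + 0.1480) / 0.3479 = 0.3662 ⇒ 0.37
N(d₁) = N(0.37) = 0.6443
Δ_put = N(d₁) − 1 = 0.6443 − 1 = -0.3557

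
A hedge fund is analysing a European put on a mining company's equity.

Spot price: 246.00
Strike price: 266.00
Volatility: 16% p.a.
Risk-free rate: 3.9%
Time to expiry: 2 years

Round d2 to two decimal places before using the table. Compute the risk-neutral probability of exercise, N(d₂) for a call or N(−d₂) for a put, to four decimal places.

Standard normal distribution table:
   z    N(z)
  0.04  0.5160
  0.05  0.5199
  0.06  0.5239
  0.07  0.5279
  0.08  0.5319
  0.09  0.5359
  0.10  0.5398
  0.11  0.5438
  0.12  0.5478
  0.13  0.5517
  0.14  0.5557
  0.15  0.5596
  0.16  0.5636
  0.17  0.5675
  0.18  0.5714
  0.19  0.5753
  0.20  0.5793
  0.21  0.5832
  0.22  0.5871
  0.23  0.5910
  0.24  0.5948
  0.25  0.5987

T = 2;  σ√T = 0.2263
d₁ = [ln(246/266) + (0.039 + ½·0.16²)·2] / (σ√T) = (-0.0782 + 0.1036) / 0.2263 = 0.1124 which rounds to 0.11
d₂ = 0.1124 − 0.2263 = -0.1139 which rounds to -0.11
Risk-neutral Pr[S_T < K] = N(−d₂) = N(0.11) = 0.5438

0.5438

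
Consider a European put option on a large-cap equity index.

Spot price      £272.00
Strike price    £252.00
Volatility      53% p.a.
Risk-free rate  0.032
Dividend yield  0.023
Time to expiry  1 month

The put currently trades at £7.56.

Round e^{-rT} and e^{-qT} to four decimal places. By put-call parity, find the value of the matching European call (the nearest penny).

£27.72

exp(−qT) = exp(−0.023·0.08333) = 0.9981;  exp(−rT) = exp(−0.032·0.08333) = 0.9973
Put-call parity: C − P = S·e^(−qT) − K·e^(−rT) = 272·0.9981 − 252·0.9973 = 271.4832 − 251.3196 = 20.1636
C = P + (C − P) = 7.56 + (20.1636) = 27.7236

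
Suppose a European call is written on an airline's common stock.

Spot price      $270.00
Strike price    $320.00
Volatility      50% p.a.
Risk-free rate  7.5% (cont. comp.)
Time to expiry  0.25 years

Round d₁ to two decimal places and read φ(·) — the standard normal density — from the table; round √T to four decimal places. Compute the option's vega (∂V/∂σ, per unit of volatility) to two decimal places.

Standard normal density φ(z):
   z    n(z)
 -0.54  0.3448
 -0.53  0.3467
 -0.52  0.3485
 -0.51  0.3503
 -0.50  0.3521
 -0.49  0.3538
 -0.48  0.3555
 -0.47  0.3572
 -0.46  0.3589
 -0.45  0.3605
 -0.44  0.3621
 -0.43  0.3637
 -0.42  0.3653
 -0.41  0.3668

T = 0.25;  σ√T = 0.2500
ln(S/K) + (r + σ²/2)T = ln(270/320) + (0.075 + 0.5²/2)·0.25 = -0.1699 + 0.0500 = -0.1199
d₁ = -0.1199 / 0.2500 = -0.4796 ≈ -0.48
√T = √0.25 = 0.5000
φ(d₁) = φ(-0.48) = 0.3555
vega = S·φ(d₁)·√T = 270·0.3555·0.5000 = 47.9925
(Vega is the same for a European call and put with the same parameters.)

47.99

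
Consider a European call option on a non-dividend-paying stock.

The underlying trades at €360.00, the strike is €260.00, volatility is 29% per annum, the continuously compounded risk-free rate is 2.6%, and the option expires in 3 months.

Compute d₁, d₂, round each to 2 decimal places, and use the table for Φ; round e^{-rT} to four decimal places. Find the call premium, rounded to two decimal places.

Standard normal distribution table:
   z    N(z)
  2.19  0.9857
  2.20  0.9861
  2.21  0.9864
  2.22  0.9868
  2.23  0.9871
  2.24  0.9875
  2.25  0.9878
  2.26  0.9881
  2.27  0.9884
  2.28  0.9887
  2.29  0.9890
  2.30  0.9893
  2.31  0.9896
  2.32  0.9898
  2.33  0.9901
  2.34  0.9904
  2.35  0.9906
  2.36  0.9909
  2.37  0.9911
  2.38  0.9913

€101.82

σ√T = 0.29 × 0.5000 = 0.1450
ln(S/K) + (r + σ²/2)T = ln(360/260) + (0.026 + 0.29²/2)·0.25 = 0.3254 + 0.0170 = 0.3424
d₁ = 0.3424 / 0.1450 = 2.3616 ≈ 2.36
d₂ = d₁ − σ√T = 2.3616 − 0.1450 = 2.2166 ≈ 2.22
e^(−rT) = e^(−0.026·0.25) = 0.9935
C = 360·N(2.36) − 260·0.9935·N(2.22) = 360·0.9909 − 260·0.9935·0.9868 = 356.7240 − 254.9003 = 101.8237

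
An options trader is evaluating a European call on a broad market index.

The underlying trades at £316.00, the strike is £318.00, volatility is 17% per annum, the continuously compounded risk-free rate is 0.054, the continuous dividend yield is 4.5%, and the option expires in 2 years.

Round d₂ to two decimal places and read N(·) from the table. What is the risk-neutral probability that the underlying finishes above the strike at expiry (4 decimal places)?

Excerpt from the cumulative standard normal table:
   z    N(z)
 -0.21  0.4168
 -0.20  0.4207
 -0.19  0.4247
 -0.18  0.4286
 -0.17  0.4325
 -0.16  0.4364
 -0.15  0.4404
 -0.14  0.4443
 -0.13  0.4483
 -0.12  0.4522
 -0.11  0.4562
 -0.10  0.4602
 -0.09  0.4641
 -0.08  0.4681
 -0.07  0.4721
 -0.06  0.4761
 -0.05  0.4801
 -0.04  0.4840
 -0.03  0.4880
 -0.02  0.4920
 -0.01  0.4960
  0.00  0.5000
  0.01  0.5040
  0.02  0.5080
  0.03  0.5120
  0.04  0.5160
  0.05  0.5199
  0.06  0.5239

0.4721

σ√T = 0.17 × 1.4142 = 0.2404
d₁ = [ln(316/318) + (0.054 − 0.045 + 0.17²/2)·2] / 0.2404 = [-0.0063 + 0.0469] / 0.2404 = 0.1688 ⇒ 0.17
d₂ = d₁ − σ√T = 0.1688 − 0.2404 = -0.0716 ⇒ -0.07
Risk-neutral Pr[S_T > K] = N(d₂) = N(-0.07) = 0.4721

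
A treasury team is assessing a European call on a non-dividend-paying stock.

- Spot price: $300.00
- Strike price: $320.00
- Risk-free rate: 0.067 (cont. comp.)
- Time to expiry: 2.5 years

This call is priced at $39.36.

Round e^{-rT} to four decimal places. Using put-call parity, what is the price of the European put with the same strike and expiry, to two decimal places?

e^(−rT) = e^(−0.067·2.5) = 0.8458
Put-call parity: C − P = S − K·e^(−rT) = 300 − 320·0.8458 = 300 − 270.6560 = 29.3440
P = C − (C − P) = 39.36 − (29.3440) = 10.0160

$10.02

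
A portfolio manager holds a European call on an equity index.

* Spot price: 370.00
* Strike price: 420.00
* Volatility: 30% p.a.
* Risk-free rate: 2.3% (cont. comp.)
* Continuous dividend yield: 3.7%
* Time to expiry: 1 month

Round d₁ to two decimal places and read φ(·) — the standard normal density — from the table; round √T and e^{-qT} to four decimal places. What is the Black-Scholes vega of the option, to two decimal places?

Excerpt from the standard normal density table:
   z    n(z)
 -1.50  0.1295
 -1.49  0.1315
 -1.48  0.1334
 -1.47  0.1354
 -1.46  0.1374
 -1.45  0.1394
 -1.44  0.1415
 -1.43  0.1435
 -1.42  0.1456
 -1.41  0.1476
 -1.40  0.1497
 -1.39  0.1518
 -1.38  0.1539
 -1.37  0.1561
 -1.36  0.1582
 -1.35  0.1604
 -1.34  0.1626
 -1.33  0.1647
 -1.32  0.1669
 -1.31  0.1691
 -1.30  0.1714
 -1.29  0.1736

15.28

σ√T = 0.3·√0.08333 = 0.0866
d₁ = [ln(370/420) + (0.023 − 0.037 + ½·0.3²)·0.08333] / (σ√T) = (-0.1268 + 0.0026) / 0.0866 = -1.4338 ≈ -1.43
√T = √0.08333 = 0.2887
φ(d₁) = φ(-1.43) = 0.1435
e^(−qT) = e^(−0.037·0.08333) = 0.9969
vega = S·e^(−qT)·φ(d₁)·√T = 370·0.9969·0.1435·0.2887 = 15.2810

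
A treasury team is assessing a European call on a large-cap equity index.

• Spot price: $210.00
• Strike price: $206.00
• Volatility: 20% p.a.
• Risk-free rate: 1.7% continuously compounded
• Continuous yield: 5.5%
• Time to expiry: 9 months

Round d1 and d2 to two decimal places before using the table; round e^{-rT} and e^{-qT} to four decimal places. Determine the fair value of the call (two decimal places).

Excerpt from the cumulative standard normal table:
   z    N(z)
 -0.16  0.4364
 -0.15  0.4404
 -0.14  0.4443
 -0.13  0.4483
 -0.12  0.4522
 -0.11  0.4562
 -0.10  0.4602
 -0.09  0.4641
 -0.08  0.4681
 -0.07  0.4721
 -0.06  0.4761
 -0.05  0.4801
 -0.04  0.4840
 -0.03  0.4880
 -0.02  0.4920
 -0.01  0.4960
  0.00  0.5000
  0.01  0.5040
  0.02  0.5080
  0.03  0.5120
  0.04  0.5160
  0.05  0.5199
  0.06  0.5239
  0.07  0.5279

σ√T = 0.2 × 0.8660 = 0.1732
ln(S/K) + (r − q + σ²/2)T = ln(210/206) + (0.017 − 0.055 + 0.2²/2)·0.75 = 0.0192 − 0.0135 = 0.0057
d₁ = 0.0057 / 0.1732 = 0.0331 which rounds to 0.03
d₂ = d₁ − σ√T = 0.0331 − 0.1732 = -0.1401 which rounds to -0.14
exp(−qT) = exp(−0.055·0.75) = 0.9596;  exp(−rT) = exp(−0.017·0.75) = 0.9873
N(d₁) = N(0.03) = 0.5120;  N(d₂) = N(-0.14) = 0.4443
C = 210·0.9596·0.5120 − 206·0.9873·0.4443 = 103.1762 − 90.3634 = 12.8128

$12.81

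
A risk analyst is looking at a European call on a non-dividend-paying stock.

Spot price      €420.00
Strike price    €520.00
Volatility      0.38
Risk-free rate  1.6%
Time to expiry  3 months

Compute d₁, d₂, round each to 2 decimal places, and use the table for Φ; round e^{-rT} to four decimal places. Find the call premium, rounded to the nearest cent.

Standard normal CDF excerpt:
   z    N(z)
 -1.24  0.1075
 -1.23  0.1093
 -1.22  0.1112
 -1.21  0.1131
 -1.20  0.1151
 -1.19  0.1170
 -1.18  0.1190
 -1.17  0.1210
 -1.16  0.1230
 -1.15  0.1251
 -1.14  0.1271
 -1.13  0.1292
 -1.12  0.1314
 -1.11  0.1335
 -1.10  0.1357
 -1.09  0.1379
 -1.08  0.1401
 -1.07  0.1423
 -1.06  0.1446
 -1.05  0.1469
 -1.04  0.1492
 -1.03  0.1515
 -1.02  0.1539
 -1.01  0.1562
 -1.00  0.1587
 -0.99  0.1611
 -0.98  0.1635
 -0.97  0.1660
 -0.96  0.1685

σ√T = 0.38 × 0.5000 = 0.1900
d₁ = [ln(420/520) + (0.016 + ½·0.38²)·0.25] / (σ√T) = (-0.2136 + 0.0221) / 0.1900 = -1.0080 ⇒ -1.01
d₂ = -1.0080 − 0.1900 = -1.1980 ⇒ -1.20
exp(−rT) = exp(−0.016·0.25) = 0.9960
C = 420·N(-1.01) − 520·0.9960·N(-1.20) = 420·0.1562 − 520·0.9960·0.1151 = 65.6040 − 59.6126 = 5.9914

€5.99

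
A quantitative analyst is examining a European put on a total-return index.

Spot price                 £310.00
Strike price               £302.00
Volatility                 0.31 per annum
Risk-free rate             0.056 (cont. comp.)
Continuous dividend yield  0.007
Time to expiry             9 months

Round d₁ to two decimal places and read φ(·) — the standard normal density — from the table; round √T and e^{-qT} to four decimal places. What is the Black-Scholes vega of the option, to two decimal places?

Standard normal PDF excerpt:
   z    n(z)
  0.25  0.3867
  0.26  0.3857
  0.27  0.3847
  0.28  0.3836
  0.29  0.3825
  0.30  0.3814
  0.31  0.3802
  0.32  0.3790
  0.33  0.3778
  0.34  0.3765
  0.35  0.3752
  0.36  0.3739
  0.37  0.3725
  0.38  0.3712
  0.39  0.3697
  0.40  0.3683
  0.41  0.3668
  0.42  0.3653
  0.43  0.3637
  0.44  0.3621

T = 0.75;  σ√T = 0.2685
d₁ = [ln(310/302) + (0.056 − 0.007 + ½·0.31²)·0.75] / (σ√T) = (0.0261 + 0.0728) / 0.2685 = 0.3685 ⇒ 0.37
√T = √0.75 = 0.8660
φ(d₁) = φ(0.37) = 0.3725
exp(−qT) = exp(−0.007·0.75) = 0.9948
vega = S·exp(−qT)·φ(d₁)·√T = 310·0.9948·0.3725·0.8660 = 99.4813

99.48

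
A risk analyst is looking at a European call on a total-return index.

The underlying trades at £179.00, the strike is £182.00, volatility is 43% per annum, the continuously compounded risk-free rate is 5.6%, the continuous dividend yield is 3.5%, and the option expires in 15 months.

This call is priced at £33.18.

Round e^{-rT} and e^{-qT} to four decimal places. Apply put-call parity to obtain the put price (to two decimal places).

£31.54

e^(−qT) = e^(−0.035·1.25) = 0.9572;  e^(−rT) = e^(−0.056·1.25) = 0.9324
Put-call parity: C − P = S·e^(−qT) − K·e^(−rT) = 179·0.9572 − 182·0.9324 = 171.3388 − 169.6968 = 1.6420
P = C − (C − P) = 33.18 − (1.6420) = 31.5380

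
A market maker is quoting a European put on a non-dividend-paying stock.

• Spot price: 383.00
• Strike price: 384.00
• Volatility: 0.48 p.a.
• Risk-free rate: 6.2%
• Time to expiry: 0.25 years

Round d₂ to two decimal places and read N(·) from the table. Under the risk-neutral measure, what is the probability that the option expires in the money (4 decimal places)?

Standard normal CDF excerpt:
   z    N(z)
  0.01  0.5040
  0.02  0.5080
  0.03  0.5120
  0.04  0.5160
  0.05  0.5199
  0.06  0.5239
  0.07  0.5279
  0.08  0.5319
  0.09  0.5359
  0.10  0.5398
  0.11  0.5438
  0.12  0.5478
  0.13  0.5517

T = 0.25;  σ√T = 0.2400
ln(S/K) + (r + σ²/2)T = ln(383/384) + (0.062 + 0.48²/2)·0.25 = -0.0026 + 0.0443 = 0.0417
d₁ = 0.0417 / 0.2400 = 0.1737 which rounds to 0.17
d₂ = d₁ − σ√T = 0.1737 − 0.2400 = -0.0663 which rounds to -0.07
Pr(exercise) under Q = N(−d₂) = N(0.07) = 0.5279

0.5279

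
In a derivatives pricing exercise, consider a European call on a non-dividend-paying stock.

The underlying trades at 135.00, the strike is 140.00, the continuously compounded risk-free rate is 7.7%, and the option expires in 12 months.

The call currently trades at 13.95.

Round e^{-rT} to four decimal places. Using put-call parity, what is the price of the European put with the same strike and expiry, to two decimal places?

8.58

e^(−rT) = e^(−0.077·1) = 0.9259
Put-call parity: C − P = S − K·e^(−rT) = 135 − 140·0.9259 = 135 − 129.6260 = 5.3740
P = C − (C − P) = 13.95 − (5.3740) = 8.5760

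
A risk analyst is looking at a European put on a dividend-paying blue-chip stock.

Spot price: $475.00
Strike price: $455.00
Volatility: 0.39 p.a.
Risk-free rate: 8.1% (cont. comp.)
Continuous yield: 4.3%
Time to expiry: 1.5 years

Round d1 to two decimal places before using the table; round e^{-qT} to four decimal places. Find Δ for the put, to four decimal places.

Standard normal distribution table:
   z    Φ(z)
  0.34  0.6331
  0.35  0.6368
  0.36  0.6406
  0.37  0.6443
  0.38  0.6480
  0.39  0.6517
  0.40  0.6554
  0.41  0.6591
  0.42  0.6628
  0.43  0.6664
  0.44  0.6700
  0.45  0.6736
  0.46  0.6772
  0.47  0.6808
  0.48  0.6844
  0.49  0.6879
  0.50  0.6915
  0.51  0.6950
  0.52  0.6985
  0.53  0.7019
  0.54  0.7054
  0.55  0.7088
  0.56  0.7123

-0.3060

T = 1.5;  σ√T = 0.4777
d₁ = [ln(475/455) + (0.081 − 0.043 + ½·0.39²)·1.5] / (σ√T) = (0.0430 + 0.1711) / 0.4777 = 0.4482 which rounds to 0.45
N(d₁) = N(0.45) = 0.6736
Δ_put = e^(−qT)·(N(d₁) − 1) = 0.9375·(0.6736 − 1) = -0.3060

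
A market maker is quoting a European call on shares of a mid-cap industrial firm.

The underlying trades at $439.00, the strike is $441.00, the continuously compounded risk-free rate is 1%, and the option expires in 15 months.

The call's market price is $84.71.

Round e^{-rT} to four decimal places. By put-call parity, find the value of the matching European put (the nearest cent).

$81.24

e^(−rT) = e^(−0.01·1.25) = 0.9876
Put-call parity: C − P = S − K·e^(−rT) = 439 − 441·0.9876 = 439 − 435.5316 = 3.4684
P = C − (C − P) = 84.71 − (3.4684) = 81.2416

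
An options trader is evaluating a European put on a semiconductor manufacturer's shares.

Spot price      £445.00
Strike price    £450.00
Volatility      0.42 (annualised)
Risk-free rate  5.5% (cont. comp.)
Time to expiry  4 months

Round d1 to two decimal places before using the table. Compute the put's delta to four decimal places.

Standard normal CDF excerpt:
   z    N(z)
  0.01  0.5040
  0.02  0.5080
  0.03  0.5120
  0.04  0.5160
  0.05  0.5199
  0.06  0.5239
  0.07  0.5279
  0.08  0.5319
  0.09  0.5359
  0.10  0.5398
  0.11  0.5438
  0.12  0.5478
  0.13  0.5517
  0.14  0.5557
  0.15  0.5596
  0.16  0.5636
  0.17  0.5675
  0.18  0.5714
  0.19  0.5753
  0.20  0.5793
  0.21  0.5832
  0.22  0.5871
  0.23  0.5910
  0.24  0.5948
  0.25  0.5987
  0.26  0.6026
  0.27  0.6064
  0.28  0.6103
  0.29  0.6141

-0.4404

σ√T = 0.42·√0.3333 = 0.2425
ln(S/K) + (r + σ²/2)T = ln(445/450) + (0.055 + 0.42²/2)·0.3333 = -0.0112 + 0.0477 = 0.0366
d₁ = 0.0366 / 0.2425 = 0.1508 ⇒ 0.15
N(d₁) = N(0.15) = 0.5596
Δ_put = N(d₁) − 1 = 0.5596 − 1 = -0.4404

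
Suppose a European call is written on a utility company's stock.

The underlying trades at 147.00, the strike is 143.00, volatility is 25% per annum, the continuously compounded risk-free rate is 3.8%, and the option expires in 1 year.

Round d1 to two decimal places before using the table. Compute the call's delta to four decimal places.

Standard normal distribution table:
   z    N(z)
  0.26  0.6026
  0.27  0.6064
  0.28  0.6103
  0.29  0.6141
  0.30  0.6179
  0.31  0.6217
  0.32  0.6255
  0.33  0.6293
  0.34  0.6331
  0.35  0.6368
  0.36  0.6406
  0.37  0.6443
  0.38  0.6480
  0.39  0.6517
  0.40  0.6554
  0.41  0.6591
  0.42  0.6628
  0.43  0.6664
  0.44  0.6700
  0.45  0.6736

0.6517

σ√T = 0.25·√1 = 0.2500
d₁ = [ln(147/143) + (0.038 + 0.25²/2)·1] / 0.2500 = [0.0276 + 0.0693] / 0.2500 = 0.3874 → 0.39
N(d₁) = N(0.39) = 0.6517
Δ_call = N(d₁) = 0.6517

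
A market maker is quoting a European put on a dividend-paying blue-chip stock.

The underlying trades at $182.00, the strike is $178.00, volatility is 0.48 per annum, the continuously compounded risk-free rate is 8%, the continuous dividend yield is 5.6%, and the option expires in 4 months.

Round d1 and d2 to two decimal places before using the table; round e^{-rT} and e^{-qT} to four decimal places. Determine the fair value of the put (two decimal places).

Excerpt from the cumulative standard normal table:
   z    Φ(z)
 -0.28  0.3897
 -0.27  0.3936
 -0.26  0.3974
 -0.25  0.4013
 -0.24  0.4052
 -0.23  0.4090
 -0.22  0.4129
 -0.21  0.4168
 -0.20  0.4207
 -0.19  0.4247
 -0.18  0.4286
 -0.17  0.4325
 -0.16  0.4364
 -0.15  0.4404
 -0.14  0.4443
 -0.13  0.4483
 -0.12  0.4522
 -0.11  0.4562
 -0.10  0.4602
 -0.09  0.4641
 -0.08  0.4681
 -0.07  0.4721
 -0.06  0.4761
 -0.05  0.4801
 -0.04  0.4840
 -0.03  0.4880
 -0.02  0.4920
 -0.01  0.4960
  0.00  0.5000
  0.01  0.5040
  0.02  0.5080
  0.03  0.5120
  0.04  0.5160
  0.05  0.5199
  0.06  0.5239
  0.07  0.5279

σ√T = 0.48·√0.3333 = 0.2771
d₁ = [ln(182/178) + (0.08 − 0.056 + ½·0.48²)·0.3333] / (σ√T) = (0.0222 + 0.0464) / 0.2771 = 0.2476 ≈ 0.25
d₂ = 0.2476 − 0.2771 = -0.0295 ≈ -0.03
e^(−qT) = e^(−0.056·0.3333) = 0.9815;  e^(−rT) = e^(−0.08·0.3333) = 0.9737
N(−d₂) = N(0.03) = 0.5120;  N(−d₁) = N(-0.25) = 0.4013
P = 178·0.9737·0.5120 − 182·0.9815·0.4013 = 88.7391 − 71.6854 = 17.0537

$17.05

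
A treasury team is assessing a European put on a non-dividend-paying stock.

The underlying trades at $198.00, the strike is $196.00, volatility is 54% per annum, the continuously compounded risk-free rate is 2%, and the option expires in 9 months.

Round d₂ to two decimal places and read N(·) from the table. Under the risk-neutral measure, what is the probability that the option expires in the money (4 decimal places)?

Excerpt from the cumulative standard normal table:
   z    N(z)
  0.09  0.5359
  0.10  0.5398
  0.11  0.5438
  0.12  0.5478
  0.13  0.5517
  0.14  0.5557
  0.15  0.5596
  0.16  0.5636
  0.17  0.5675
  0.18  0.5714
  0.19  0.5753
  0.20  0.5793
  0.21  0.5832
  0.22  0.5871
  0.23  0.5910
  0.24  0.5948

0.5714

σ√T = 0.54·√0.75 = 0.4677
d₁ = [ln(198/196) + (0.02 + 0.54²/2)·0.75] / 0.4677 = [0.0102 + 0.1244] / 0.4677 = 0.2876 which rounds to 0.29
d₂ = d₁ − σ√T = 0.2876 − 0.4677 = -0.1800 which rounds to -0.18
Pr(exercise) under Q = N(−d₂) = N(0.18) = 0.5714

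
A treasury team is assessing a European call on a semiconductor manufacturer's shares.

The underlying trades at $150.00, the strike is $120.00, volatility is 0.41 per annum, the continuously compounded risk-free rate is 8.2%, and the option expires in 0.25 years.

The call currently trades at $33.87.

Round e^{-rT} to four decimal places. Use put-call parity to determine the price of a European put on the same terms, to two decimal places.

e^(−rT) = e^(−0.082·0.25) = 0.9797
Put-call parity: C − P = S − K·e^(−rT) = 150 − 120·0.9797 = 150 − 117.5640 = 32.4360
P = C − (C − P) = 33.87 − (32.4360) = 1.4340

$1.43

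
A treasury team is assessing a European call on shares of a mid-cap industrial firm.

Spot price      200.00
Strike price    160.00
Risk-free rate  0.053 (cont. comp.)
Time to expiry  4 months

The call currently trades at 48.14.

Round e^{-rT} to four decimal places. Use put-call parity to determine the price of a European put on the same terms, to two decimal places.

exp(−rT) = exp(−0.053·0.3333) = 0.9825
Put-call parity: C − P = S − K·e^(−rT) = 200 − 160·0.9825 = 200 − 157.2000 = 42.8000
P = C − (C − P) = 48.14 − (42.8000) = 5.3400

5.34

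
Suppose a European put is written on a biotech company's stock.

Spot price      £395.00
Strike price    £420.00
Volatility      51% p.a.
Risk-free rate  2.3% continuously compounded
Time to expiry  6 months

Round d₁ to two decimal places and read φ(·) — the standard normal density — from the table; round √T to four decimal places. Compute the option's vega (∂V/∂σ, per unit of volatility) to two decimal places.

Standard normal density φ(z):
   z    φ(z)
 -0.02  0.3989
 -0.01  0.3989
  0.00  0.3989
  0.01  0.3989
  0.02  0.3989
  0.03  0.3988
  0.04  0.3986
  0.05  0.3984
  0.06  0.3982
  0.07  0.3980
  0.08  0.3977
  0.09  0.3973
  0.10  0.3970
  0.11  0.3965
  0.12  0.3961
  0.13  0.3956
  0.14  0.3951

σ√T = 0.51·√0.5 = 0.3606
d₁ = [ln(395/420) + (0.023 + 0.51²/2)·0.5] / 0.3606 = [-0.0614 + 0.0765] / 0.3606 = 0.0420 ⇒ 0.04
√T = √0.5 = 0.7071
φ(d₁) = φ(0.04) = 0.3986
vega = S·φ(d₁)·√T = 395·0.3986·0.7071 = 111.3308

111.33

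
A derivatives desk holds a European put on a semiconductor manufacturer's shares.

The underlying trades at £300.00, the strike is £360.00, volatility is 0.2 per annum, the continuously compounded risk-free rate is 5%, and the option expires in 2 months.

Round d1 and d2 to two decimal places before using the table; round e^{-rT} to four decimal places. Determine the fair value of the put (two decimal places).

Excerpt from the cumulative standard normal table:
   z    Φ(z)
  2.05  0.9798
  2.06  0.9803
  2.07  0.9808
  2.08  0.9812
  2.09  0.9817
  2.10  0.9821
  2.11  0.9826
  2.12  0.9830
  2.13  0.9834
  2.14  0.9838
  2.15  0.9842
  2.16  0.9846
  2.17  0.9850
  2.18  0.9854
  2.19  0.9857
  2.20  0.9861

σ√T = 0.2 × 0.4082 = 0.0816
d₁ = [ln(300/360) + (0.05 + 0.2²/2)·0.1667] / 0.0816 = [-0.1823 + 0.0117] / 0.0816 = -2.0901 → -2.09
d₂ = d₁ − σ√T = -2.0901 − 0.0816 = -2.1717 → -2.17
exp(−rT) = exp(−0.05·0.1667) = 0.9917
N(−d₂) = N(2.17) = 0.9850;  N(−d₁) = N(2.09) = 0.9817
P = 360·0.9917·0.9850 − 300·0.9817 = 351.6568 − 294.5100 = 57.1468

£57.15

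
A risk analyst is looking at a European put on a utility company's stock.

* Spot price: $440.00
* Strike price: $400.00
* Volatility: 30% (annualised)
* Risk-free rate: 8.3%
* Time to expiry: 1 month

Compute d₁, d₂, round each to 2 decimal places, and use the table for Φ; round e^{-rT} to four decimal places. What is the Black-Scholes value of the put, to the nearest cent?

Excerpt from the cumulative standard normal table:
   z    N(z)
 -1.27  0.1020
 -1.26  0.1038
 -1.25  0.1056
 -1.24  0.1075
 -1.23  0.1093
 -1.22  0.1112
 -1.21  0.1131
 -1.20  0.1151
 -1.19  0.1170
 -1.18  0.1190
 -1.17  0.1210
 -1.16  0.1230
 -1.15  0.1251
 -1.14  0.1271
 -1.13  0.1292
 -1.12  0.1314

σ√T = 0.3·√0.08333 = 0.0866
d₁ = [ln(440/400) + (0.083 + ½·0.3²)·0.08333] / (σ√T) = (0.0953 + 0.0107) / 0.0866 = 1.2237 → 1.22
d₂ = 1.2237 − 0.0866 = 1.1371 → 1.14
e^(−rT) = e^(−0.083·0.08333) = 0.9931
N(−d₂) = N(-1.14) = 0.1271;  N(−d₁) = N(-1.22) = 0.1112
P = 400·0.9931·0.1271 − 440·0.1112 = 50.4892 − 48.9280 = 1.5612

$1.56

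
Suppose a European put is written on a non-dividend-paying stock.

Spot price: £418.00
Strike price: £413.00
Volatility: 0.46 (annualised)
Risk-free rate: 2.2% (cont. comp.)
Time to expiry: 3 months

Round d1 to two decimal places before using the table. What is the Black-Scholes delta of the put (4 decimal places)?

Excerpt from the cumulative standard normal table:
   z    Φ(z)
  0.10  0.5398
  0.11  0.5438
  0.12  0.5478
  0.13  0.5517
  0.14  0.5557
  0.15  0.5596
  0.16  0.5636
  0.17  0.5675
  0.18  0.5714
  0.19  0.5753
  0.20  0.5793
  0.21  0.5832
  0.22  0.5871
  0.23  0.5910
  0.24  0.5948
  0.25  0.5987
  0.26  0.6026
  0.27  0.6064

-0.4247

σ√T = 0.46 × 0.5000 = 0.2300
d₁ = [ln(418/413) + (0.022 + 0.46²/2)·0.25] / 0.2300 = [0.0120 + 0.0319] / 0.2300 = 0.1912 ⇒ 0.19
N(d₁) = N(0.19) = 0.5753
Δ_put = N(d₁) − 1 = 0.5753 − 1 = -0.4247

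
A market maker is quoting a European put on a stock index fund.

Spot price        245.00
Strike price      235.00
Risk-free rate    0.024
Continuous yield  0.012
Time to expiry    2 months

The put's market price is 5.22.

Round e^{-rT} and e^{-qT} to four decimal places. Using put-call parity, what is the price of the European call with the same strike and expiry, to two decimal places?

15.67

exp(−qT) = exp(−0.012·0.1667) = 0.9980;  exp(−rT) = exp(−0.024·0.1667) = 0.9960
Put-call parity: C − P = S·e^(−qT) − K·e^(−rT) = 245·0.9980 − 235·0.9960 = 244.5100 − 234.0600 = 10.4500
C = P + (C − P) = 5.22 + (10.4500) = 15.6700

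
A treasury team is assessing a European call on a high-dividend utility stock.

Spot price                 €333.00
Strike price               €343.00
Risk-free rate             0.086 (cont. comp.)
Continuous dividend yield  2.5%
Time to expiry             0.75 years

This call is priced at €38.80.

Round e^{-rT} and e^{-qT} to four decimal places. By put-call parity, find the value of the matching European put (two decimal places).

€33.56

exp(−qT) = exp(−0.025·0.75) = 0.9814;  exp(−rT) = exp(−0.086·0.75) = 0.9375
Put-call parity: C − P = S·e^(−qT) − K·e^(−rT) = 333·0.9814 − 343·0.9375 = 326.8062 − 321.5625 = 5.2437
P = C − (C − P) = 38.80 − (5.2437) = 33.5563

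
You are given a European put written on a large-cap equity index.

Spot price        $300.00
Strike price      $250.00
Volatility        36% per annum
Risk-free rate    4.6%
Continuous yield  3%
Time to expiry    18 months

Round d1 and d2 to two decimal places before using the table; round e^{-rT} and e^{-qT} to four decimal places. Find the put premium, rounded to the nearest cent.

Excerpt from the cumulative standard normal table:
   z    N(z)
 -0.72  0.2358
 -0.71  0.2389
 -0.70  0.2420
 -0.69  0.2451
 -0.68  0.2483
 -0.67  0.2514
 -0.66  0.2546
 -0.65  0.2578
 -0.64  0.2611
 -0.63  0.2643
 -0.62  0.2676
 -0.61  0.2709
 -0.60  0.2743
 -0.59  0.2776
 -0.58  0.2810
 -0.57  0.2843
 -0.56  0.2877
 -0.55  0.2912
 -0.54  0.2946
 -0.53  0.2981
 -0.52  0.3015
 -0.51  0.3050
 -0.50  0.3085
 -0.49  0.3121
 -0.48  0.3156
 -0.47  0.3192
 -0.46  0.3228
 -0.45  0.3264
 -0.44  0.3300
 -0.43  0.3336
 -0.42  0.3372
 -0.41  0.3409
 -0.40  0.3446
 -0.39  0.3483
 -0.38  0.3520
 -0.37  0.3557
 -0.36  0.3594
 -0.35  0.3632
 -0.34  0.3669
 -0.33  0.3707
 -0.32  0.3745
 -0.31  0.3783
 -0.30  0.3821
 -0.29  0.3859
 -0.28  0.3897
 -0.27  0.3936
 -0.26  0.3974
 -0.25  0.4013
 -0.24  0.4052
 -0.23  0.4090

$23.34

σ√T = 0.36·√1.5 = 0.4409
ln(S/K) + (r − q + σ²/2)T = ln(300/250) + (0.046 − 0.03 + 0.36²/2)·1.5 = 0.1823 + 0.1212 = 0.3035
d₁ = 0.3035 / 0.4409 = 0.6884 ≈ 0.69
d₂ = d₁ − σ√T = 0.6884 − 0.4409 = 0.2475 ≈ 0.25
e^(−qT) = e^(−0.03·1.5) = 0.9560;  e^(−rT) = e^(−0.046·1.5) = 0.9333
P = 250·0.9333·N(-0.25) − 300·0.9560·N(-0.69) = 250·0.9333·0.4013 − 300·0.9560·0.2451 = 93.6333 − 70.2947 = 23.3386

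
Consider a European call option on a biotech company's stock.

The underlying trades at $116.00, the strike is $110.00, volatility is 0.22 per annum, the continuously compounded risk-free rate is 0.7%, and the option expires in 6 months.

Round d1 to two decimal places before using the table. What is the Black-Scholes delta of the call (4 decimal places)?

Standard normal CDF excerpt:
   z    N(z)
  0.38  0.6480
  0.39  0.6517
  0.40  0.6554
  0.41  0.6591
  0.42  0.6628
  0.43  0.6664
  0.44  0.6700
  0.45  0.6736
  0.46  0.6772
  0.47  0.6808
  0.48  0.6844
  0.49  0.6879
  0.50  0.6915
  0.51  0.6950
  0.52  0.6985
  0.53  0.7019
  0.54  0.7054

σ√T = 0.22·√0.5 = 0.1556
d₁ = [ln(116/110) + (0.007 + 0.22²/2)·0.5] / 0.1556 = [0.0531 + 0.0156] / 0.1556 = 0.4417 which rounds to 0.44
N(d₁) = N(0.44) = 0.6700
Δ_call = N(d₁) = 0.6700

0.6700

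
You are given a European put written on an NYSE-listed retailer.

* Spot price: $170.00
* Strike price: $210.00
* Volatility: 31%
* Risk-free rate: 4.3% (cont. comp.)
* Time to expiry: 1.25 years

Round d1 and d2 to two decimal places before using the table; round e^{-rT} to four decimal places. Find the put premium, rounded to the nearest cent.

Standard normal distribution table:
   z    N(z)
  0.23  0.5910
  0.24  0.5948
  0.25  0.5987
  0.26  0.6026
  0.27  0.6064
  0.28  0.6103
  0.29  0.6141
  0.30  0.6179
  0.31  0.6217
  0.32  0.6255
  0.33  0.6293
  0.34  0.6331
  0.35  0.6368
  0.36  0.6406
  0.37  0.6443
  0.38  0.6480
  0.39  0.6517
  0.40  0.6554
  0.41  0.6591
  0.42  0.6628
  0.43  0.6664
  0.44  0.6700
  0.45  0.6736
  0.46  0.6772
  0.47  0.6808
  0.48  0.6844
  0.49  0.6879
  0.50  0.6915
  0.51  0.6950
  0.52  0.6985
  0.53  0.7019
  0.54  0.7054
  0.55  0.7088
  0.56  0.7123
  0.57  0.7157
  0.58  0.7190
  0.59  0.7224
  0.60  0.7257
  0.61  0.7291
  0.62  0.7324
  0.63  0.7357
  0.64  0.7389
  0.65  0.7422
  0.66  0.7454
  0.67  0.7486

$42.67

σ√T = 0.31·√1.25 = 0.3466
ln(S/K) + (r + σ²/2)T = ln(170/210) + (0.043 + 0.31²/2)·1.25 = -0.2113 + 0.1138 = -0.0975
d₁ = -0.0975 / 0.3466 = -0.2813 ⇒ -0.28
d₂ = d₁ − σ√T = -0.2813 − 0.3466 = -0.6279 ⇒ -0.63
e^(−rT) = e^(−0.043·1.25) = 0.9477
N(−d₂) = N(0.63) = 0.7357;  N(−d₁) = N(0.28) = 0.6103
P = 210·0.9477·0.7357 − 170·0.6103 = 146.4168 − 103.7510 = 42.6658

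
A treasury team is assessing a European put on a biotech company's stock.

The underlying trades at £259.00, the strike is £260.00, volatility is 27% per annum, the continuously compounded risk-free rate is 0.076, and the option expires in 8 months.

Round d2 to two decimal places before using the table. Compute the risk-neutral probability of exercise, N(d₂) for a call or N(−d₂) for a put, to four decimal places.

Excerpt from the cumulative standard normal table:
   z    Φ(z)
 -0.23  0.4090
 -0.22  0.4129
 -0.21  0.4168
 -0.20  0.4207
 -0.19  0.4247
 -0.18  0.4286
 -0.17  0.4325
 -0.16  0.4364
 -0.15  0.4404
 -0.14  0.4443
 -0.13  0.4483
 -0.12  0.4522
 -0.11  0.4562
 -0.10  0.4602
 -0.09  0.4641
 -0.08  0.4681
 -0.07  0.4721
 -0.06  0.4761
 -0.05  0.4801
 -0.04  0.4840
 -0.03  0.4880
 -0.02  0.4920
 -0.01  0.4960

0.4602

σ√T = 0.27 × 0.8165 = 0.2205
ln(S/K) + (r + σ²/2)T = ln(259/260) + (0.076 + 0.27²/2)·0.6667 = -0.0039 + 0.0750 = 0.0711
d₁ = 0.0711 / 0.2205 = 0.3226 ≈ 0.32
d₂ = d₁ − σ√T = 0.3226 − 0.2205 = 0.1021 ≈ 0.10
Pr(exercise) under Q = N(−d₂) = N(-0.10) = 0.4602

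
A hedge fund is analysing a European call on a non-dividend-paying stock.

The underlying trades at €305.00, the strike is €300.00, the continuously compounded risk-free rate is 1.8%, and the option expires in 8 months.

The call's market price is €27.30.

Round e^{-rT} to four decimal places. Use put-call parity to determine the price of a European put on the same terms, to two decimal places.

€18.73

e^(−rT) = e^(−0.018·0.6667) = 0.9881
Put-call parity: C − P = S − K·e^(−rT) = 305 − 300·0.9881 = 305 − 296.4300 = 8.5700
P = C − (C − P) = 27.30 − (8.5700) = 18.7300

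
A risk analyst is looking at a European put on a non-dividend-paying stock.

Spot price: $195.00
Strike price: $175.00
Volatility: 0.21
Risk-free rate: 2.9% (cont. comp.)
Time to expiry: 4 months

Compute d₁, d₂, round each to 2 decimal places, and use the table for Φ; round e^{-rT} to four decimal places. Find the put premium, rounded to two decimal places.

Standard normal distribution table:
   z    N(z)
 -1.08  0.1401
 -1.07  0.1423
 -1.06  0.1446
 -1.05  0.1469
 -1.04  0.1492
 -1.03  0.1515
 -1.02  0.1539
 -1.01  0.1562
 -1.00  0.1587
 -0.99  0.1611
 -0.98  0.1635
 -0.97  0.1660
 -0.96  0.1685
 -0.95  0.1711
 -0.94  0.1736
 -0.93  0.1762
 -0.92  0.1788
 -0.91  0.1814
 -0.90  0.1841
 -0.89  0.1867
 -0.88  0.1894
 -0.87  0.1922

$1.90

σ√T = 0.21 × 0.5774 = 0.1212
d₁ = [ln(195/175) + (0.029 + 0.21²/2)·0.3333] / 0.1212 = [0.1082 + 0.0170] / 0.1212 = 1.0329 ≈ 1.03
d₂ = d₁ − σ√T = 1.0329 − 0.1212 = 0.9116 ≈ 0.91
exp(−rT) = exp(−0.029·0.3333) = 0.9904
P = 175·0.9904·N(-0.91) − 195·N(-1.03) = 175·0.9904·0.1814 − 195·0.1515 = 31.4402 − 29.5425 = 1.8977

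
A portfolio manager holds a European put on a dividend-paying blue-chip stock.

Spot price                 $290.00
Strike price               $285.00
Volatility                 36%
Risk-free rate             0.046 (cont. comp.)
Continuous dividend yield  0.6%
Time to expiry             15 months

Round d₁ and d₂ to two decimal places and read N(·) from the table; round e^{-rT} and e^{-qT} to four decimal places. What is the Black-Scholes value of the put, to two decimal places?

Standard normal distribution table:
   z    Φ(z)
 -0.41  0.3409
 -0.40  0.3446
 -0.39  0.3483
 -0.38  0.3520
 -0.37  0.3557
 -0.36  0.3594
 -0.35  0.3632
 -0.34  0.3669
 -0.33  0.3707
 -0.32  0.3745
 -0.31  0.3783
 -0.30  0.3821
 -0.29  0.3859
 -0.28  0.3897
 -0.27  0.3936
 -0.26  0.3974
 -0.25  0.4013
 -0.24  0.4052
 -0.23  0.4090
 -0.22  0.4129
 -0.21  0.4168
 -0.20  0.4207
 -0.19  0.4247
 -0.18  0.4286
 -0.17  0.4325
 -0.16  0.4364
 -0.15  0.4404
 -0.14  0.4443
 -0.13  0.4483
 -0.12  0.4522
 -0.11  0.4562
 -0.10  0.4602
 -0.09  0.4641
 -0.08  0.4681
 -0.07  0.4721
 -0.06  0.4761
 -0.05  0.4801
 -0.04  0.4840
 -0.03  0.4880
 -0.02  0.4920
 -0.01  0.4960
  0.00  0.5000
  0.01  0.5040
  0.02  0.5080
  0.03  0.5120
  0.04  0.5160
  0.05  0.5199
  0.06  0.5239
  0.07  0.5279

$35.38

T = 1.25;  σ√T = 0.4025
ln(S/K) + (r − q + σ²/2)T = ln(290/285) + (0.046 − 0.006 + 0.36²/2)·1.25 = 0.0174 + 0.1310 = 0.1484
d₁ = 0.1484 / 0.4025 = 0.3687 → 0.37
d₂ = d₁ − σ√T = 0.3687 − 0.4025 = -0.0338 → -0.03
e^(−qT) = e^(−0.006·1.25) = 0.9925;  e^(−rT) = e^(−0.046·1.25) = 0.9441
N(−d₂) = N(0.03) = 0.5120;  N(−d₁) = N(-0.37) = 0.3557
P = 285·0.9441·0.5120 − 290·0.9925·0.3557 = 137.7631 − 102.3794 = 35.3837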